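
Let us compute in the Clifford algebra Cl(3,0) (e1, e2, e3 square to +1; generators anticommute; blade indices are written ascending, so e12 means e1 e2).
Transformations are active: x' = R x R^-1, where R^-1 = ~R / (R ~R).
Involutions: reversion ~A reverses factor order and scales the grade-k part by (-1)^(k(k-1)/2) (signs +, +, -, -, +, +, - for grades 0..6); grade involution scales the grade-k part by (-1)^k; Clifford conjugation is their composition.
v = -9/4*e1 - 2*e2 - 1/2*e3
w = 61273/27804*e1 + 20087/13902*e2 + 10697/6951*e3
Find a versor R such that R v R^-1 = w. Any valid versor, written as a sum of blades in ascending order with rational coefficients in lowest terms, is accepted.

Since q(v) = q(w) = 149/16, the sum R = v + w = -643/13902*e1 - 7717/13902*e2 + 14443/13902*e3 does the job whenever invertible.
Answer: -643/13902*e1 - 7717/13902*e2 + 14443/13902*e3


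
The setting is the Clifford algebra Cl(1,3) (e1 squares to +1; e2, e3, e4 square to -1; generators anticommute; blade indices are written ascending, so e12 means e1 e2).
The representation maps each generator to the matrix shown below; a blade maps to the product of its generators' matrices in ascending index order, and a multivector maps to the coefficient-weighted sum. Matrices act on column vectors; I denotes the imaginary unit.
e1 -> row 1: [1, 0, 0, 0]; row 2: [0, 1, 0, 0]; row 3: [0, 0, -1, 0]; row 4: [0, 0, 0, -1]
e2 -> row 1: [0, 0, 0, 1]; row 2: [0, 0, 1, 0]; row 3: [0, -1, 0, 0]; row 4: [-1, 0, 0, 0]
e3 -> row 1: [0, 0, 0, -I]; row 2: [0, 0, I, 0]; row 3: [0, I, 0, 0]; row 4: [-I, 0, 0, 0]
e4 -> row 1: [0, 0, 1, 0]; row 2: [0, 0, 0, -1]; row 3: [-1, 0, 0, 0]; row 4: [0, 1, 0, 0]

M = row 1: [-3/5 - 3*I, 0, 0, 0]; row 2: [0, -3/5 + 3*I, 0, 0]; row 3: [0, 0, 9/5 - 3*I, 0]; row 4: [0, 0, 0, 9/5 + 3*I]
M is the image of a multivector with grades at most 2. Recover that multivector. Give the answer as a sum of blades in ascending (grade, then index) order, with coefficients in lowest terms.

Method: the blade images are trace-orthogonal — tr(rho(e_A) rho(e_B)^-1) = 4 if A = B and 0 otherwise — and rho(e_A)^-1 = (e_A)^2 * rho(e_A) with (e_A)^2 = +1 or -1, so the coefficient of e_A in the preimage is (e_A)^2 * tr(M rho(e_A))/4.
Nonzero projections over blades of grade <= 2: 1: (1)^2 = +1, tr(M 1) = 12/5, coefficient 3/5; e1: (e1)^2 = +1, tr(M rho(e1)) = -24/5, coefficient -6/5; e23: (e23)^2 = -1, tr(M rho(e23)) = -12, coefficient 3. Every other blade of grade <= 2 projects to 0.
Answer: 3/5 - 6/5*e1 + 3*e23


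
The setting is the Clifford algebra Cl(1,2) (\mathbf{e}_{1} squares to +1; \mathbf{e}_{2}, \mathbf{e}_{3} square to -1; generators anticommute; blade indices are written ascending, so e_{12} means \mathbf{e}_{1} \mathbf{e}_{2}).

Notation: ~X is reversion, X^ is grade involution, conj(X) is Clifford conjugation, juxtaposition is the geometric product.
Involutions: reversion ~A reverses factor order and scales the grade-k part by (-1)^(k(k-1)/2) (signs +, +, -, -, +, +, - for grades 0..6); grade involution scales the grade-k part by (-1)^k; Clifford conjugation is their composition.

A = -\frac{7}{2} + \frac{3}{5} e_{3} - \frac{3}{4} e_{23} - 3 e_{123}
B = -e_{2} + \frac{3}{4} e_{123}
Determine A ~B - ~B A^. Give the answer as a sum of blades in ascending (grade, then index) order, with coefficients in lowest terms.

first term: -\frac{9}{4} - \frac{9}{16} e_{1} + \frac{7}{2} e_{2} + \frac{3}{4} e_{3} + \frac{9}{20} e_{12} + 3 e_{13} + \frac{3}{5} e_{23} + \frac{21}{8} e_{123}
second term: \frac{9}{4} - \frac{9}{16} e_{1} + \frac{7}{2} e_{2} - \frac{3}{4} e_{3} - \frac{9}{20} e_{12} - 3 e_{13} + \frac{3}{5} e_{23} + \frac{21}{8} e_{123}
Answer: -\frac{9}{2} + \frac{3}{2} e_{3} + \frac{9}{10} e_{12} + 6 e_{13}


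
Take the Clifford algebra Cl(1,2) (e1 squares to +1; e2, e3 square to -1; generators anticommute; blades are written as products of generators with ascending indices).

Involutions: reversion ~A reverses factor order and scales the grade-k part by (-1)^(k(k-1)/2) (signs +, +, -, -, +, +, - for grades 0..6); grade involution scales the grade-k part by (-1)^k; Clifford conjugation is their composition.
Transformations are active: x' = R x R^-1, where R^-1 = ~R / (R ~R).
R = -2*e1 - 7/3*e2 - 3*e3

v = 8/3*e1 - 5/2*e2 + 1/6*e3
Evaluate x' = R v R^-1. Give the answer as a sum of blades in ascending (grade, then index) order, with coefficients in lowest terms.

~R = -2*e1 - 7/3*e2 - 3*e3, and R ~R = -94/9, so R^-1 = ~R / (-94/9).
R v = -32/3 + 101/9*e1 e2 + 23/3*e1 e3 - 71/9*e2 e3
Answer: -952/141*e1 - 213/94*e2 - 1775/282*e3


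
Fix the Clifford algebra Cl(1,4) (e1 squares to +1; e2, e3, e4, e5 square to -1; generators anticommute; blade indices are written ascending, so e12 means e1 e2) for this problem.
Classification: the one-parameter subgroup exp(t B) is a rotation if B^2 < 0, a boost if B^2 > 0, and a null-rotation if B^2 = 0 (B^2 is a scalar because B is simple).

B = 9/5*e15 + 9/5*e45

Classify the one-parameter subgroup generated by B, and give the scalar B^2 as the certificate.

B^2 term by term: the squares give (9/5)^2*(e15)^2 + (9/5)^2*(e45)^2 = 81/25*(+1) + 81/25*(-1) = 0 (each basis 2-blade squares to minus the product of its generators' squares); cross terms between blades sharing an index anticommute and cancel. So B^2 = 0.
Answer: null-rotation, certificate B^2 = 0. Note: conjugating B changes its blade decomposition but never the scalar B^2 = 0, whose sign settles the classification.


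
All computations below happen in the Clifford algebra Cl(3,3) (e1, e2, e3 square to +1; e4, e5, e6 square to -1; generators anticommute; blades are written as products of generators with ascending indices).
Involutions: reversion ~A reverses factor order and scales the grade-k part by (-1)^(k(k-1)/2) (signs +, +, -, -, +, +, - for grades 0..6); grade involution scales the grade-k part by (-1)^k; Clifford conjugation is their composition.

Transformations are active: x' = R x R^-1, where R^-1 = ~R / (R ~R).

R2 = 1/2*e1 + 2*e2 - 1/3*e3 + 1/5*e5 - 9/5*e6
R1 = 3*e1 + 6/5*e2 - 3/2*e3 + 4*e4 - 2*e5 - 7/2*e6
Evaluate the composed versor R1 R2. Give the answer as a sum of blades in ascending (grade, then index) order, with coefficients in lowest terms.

Distribute over the terms of R2 (each basis-blade product reordered to ascending indices, repeated generators contracted through their squares):
R1 (1/2*e1) = 3/2 - 3/5*e1 e2 + 3/4*e1 e3 - 2*e1 e4 + e1 e5 + 7/4*e1 e6
R1 (2*e2) = 12/5 + 6*e1 e2 + 3*e2 e3 - 8*e2 e4 + 4*e2 e5 + 7*e2 e6
R1 (-1/3*e3) = 1/2 - e1 e3 - 2/5*e2 e3 + 4/3*e3 e4 - 2/3*e3 e5 - 7/6*e3 e6
R1 (1/5*e5) = 2/5 + 3/5*e1 e5 + 6/25*e2 e5 - 3/10*e3 e5 + 4/5*e4 e5 + 7/10*e5 e6
R1 (-9/5*e6) = -63/10 - 27/5*e1 e6 - 54/25*e2 e6 + 27/10*e3 e6 - 36/5*e4 e6 + 18/5*e5 e6
Summing the partial products and collecting blades:
Answer: -3/2 + 27/5*e1 e2 - 1/4*e1 e3 - 2*e1 e4 + 8/5*e1 e5 - 73/20*e1 e6 + 13/5*e2 e3 - 8*e2 e4 + 106/25*e2 e5 + 121/25*e2 e6 + 4/3*e3 e4 - 29/30*e3 e5 + 23/15*e3 e6 + 4/5*e4 e5 - 36/5*e4 e6 + 43/10*e5 e6


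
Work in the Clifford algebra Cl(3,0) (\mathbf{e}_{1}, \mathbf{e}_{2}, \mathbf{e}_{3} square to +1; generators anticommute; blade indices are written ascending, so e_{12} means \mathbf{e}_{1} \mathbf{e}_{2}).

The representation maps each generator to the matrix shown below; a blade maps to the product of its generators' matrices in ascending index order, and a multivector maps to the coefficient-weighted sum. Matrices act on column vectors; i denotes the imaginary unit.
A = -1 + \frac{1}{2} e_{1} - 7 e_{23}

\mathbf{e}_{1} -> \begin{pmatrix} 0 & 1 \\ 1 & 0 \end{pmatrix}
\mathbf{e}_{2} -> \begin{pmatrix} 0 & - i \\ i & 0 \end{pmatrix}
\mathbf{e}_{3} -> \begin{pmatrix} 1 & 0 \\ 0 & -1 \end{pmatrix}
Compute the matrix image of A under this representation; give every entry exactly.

Bivector images (products of the table entries): rho(e_{23}) = rho(\mathbf{e}_{2})rho(\mathbf{e}_{3}) = \begin{pmatrix} 0 & i \\ i & 0 \end{pmatrix}.
M = (-1)*1 + (\frac{1}{2})*rho(e_{1}) + (-7)*rho(e_{23}), summed entrywise (1 is the identity matrix):
Answer: \begin{pmatrix} -1 & \frac{1}{2} - 7 i \\ \frac{1}{2} - 7 i & -1 \end{pmatrix}


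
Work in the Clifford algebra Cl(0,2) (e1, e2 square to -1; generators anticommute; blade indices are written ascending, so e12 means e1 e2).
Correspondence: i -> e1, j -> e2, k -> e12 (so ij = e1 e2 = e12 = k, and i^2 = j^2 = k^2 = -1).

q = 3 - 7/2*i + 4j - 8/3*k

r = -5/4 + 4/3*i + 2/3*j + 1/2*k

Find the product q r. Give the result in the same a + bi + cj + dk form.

In blades: q = 3 - 7/2*e1 + 4*e2 - 8/3*e12, r = -5/4 + 4/3*e1 + 2/3*e2 + 1/2*e12.
Distribute q over r term by term (generator squares from the signature, products reordered to ascending indices): (3)*r = -15/4 + 4*e1 + 2*e2 + 3/2*e12; (-7/2*e1)*r = 14/3 + 35/8*e1 + 7/4*e2 - 7/3*e12; (4*e2)*r = -8/3 + 2*e1 - 5*e2 - 16/3*e12; (-8/3*e12)*r = 4/3 + 16/9*e1 - 32/9*e2 + 10/3*e12.
Sum: -5/12 + 875/72*e1 - 173/36*e2 - 17/6*e12; translating back through the correspondence:
Answer: -5/12 + 875/72*i - 173/36*j - 17/6*k


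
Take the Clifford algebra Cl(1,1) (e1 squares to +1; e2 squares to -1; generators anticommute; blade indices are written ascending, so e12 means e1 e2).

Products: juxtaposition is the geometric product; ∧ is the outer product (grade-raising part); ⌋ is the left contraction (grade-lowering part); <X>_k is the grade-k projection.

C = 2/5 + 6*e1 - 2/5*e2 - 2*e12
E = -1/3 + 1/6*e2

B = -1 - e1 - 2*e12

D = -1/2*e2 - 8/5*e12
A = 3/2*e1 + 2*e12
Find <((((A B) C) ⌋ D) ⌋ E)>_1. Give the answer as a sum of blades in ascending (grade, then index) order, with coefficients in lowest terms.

step 1: -11/2 - 3/2*e1 - e2 - 2*e12
step 2: -38/5 - 162/5*e1 + 84/5*e2 + 84/5*e12
step 3: -462/25 - 672/25*e1 + 1391/25*e2 + 304/25*e12
step 4: -467/150 - 77/25*e2
step 5: -77/25*e2
Answer: -77/25*e2


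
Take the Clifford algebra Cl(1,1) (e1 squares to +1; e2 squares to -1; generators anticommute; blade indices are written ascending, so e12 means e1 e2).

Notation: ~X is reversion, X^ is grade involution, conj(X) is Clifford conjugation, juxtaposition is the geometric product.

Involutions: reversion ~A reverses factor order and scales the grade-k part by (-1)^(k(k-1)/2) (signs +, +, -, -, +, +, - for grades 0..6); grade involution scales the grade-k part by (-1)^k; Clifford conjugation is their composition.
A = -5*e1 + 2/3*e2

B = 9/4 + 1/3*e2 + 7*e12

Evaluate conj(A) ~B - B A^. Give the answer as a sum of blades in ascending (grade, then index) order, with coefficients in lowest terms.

first term: 2/9 + 191/12*e1 - 73/2*e2 + 5/3*e12
second term: 2/9 + 191/12*e1 - 73/2*e2 - 5/3*e12
Answer: 10/3*e12


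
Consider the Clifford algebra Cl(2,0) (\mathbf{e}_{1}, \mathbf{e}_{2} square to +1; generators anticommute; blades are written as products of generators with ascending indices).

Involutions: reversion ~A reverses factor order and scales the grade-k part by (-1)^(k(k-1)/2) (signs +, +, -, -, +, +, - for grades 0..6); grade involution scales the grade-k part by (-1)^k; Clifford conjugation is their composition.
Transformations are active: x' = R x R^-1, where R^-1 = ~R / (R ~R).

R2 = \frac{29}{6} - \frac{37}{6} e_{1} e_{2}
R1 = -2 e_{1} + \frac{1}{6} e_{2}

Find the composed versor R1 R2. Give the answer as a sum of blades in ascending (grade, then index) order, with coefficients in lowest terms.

Distribute over the terms of R1 (each basis-blade product reordered to ascending indices, repeated generators contracted through their squares):
(-2 e_{1}) R2 = -\frac{29}{3} e_{1} + \frac{37}{3} e_{2}
(\frac{1}{6} e_{2}) R2 = \frac{37}{36} e_{1} + \frac{29}{36} e_{2}
Summing the partial products and collecting blades:
Answer: -\frac{311}{36} e_{1} + \frac{473}{36} e_{2}


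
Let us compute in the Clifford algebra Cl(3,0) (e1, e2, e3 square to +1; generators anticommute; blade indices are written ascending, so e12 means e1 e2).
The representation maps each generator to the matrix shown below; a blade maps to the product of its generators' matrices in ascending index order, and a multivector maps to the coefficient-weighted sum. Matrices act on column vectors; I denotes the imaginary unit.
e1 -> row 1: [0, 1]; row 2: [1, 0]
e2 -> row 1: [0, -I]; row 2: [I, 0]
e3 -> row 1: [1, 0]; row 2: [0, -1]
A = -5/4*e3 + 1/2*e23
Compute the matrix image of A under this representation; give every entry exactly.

Bivector images (products of the table entries): rho(e23) = rho(e2)rho(e3) = row 1: [0, I]; row 2: [I, 0].
M = (-5/4)*rho(e3) + (1/2)*rho(e23), summed entrywise:
Answer: row 1: [-5/4, I/2]; row 2: [I/2, 5/4]


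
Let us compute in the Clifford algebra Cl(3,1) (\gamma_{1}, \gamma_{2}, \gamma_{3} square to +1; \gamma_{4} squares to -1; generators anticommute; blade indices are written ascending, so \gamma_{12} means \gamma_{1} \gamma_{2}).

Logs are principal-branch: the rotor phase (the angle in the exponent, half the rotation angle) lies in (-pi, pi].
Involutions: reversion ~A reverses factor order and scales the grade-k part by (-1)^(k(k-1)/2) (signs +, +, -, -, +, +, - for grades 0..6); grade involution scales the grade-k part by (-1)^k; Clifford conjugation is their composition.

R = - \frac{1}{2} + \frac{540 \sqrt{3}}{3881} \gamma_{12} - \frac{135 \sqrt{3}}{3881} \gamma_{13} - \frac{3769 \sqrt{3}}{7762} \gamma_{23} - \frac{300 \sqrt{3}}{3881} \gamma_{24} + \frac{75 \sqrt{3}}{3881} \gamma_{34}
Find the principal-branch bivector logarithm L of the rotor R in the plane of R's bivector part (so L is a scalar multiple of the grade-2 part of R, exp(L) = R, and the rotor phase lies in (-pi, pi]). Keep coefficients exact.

The scalar part of R is - \frac{1}{2}, and that scalar determines the rotor phase on the principal branch; recovering the unit plane as bivector-part over sine of the phase gives L = phase * plane.
Concretely: cos(phase) = - \frac{1}{2} gives phase = ±\frac{2 \pi}{3}, and since phase/sin(phase) is even the sign is immaterial: L = (phase/sin(phase)) * <R>_2 = (\frac{4 \sqrt{3} \pi}{9}) * <R>_2.
Answer: \frac{720 \pi}{3881} \gamma_{12} - \frac{180 \pi}{3881} \gamma_{13} - \frac{7538 \pi}{11643} \gamma_{23} - \frac{400 \pi}{3881} \gamma_{24} + \frac{100 \pi}{3881} \gamma_{34}


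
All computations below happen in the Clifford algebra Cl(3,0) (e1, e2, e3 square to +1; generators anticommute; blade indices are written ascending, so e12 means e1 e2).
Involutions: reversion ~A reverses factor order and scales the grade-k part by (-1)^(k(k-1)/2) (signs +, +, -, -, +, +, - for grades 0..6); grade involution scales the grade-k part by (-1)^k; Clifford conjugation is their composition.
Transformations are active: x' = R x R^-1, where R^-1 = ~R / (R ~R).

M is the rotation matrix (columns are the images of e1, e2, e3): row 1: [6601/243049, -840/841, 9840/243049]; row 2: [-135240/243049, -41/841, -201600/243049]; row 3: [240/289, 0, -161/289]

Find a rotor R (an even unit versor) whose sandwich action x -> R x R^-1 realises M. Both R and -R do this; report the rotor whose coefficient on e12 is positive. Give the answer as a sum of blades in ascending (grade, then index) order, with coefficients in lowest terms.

Method: write R = a + b12*e12 + b13*e13 + b23*e23 with a^2 + b12^2 + b13^2 + b23^2 = 1 (so R^-1 = ~R). Expanding the columns R e_j ~R gives tr M = 4a^2 - 1 and, from the antisymmetric part, M21 - M12 = -4a*b12, M13 - M31 = 4a*b13, M32 - M23 = -4a*b23.
Here tr M = -140649/243049, so a^2 = (1 + tr M)/4 = 25600/243049 and a = ±160/493. Taking a = 160/493: M21 - M12 = 107520/243049, M13 - M31 = -192000/243049, M32 - M23 = 201600/243049, giving b12 = -168/493, b13 = -300/493, b23 = -315/493, i.e. R = 160/493 - 168/493*e12 - 300/493*e13 - 315/493*e23.
Its e12 coefficient is negative, so report the other preimage -R.
Answer: -160/493 + 168/493*e12 + 300/493*e13 + 315/493*e23. Key observation: the double cover Spin(3) -> SO(3) sends R and -R to the same matrix (trace -140649/243049 here), so the stated sign of the e12 coefficient is what selects one sheet.


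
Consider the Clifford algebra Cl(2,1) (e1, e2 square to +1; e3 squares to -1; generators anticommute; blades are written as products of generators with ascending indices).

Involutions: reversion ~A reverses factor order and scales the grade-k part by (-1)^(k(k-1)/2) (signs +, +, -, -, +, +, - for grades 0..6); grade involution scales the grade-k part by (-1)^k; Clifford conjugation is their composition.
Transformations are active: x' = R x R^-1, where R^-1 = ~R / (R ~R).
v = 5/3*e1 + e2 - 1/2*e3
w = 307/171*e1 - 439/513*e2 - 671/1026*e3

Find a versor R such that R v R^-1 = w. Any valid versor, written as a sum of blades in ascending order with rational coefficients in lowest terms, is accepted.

The midline construction: v and w both square to 127/36, so reflecting in their sum 592/171*e1 + 74/513*e2 - 592/513*e3 exchanges them.
Answer: 592/171*e1 + 74/513*e2 - 592/513*e3


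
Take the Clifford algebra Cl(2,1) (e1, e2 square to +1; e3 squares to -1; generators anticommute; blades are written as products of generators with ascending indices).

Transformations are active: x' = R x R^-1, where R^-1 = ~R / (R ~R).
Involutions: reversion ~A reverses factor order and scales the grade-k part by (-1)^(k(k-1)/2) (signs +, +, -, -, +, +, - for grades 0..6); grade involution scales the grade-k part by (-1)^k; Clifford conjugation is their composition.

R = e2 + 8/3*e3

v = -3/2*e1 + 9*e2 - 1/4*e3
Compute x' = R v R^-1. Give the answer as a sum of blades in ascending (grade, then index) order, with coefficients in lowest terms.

~R = e2 + 8/3*e3, and R ~R = -55/9, so R^-1 = ~R / (-55/9).
R v = 29/3 + 3/2*e1 e2 + 4*e1 e3 - 97/4*e2 e3
Answer: 3/2*e1 - 669/55*e2 - 1801/220*e3


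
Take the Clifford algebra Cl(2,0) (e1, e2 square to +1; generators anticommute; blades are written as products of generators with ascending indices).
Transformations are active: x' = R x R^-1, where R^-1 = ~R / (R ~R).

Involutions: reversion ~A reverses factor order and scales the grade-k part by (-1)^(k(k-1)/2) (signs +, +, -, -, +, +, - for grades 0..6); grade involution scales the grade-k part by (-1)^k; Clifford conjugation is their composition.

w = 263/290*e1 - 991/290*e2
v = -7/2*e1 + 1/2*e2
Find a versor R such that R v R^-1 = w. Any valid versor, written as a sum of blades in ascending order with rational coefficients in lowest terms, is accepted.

The midline construction: v and w both square to 25/2, so reflecting in their sum -376/145*e1 - 423/145*e2 exchanges them.
Answer: -376/145*e1 - 423/145*e2


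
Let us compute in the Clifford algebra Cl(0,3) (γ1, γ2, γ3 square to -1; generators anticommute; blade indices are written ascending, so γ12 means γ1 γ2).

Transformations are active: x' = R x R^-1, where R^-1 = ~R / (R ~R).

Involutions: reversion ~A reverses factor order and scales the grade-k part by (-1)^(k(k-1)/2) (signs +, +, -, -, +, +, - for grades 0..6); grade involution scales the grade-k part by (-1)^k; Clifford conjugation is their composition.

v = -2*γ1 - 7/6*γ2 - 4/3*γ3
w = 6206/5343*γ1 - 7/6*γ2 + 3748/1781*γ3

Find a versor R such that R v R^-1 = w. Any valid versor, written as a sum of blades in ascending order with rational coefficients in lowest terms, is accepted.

The midline construction: v and w both square to -257/36, so reflecting in their sum -4480/5343*γ1 - 7/3*γ2 + 4120/5343*γ3 exchanges them.
Answer: -4480/5343*γ1 - 7/3*γ2 + 4120/5343*γ3


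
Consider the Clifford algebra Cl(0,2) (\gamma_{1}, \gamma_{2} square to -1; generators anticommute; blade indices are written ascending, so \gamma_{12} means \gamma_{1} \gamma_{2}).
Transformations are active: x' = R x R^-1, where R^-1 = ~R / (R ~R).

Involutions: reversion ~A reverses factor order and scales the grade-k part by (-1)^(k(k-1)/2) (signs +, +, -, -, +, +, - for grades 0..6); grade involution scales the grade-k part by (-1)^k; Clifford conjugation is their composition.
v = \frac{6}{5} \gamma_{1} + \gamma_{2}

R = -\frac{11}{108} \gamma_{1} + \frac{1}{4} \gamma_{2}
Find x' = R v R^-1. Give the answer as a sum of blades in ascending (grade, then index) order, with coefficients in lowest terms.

~R = -\frac{11}{108} \gamma_{1} + \frac{1}{4} \gamma_{2}, and R ~R = -\frac{425}{5832}, so R^-1 = ~R / (-\frac{425}{5832}).
R v = -\frac{23}{180} - \frac{217}{540} \gamma_{12}
Answer: -\frac{3309}{2125} \gamma_{1} - \frac{262}{2125} \gamma_{2}


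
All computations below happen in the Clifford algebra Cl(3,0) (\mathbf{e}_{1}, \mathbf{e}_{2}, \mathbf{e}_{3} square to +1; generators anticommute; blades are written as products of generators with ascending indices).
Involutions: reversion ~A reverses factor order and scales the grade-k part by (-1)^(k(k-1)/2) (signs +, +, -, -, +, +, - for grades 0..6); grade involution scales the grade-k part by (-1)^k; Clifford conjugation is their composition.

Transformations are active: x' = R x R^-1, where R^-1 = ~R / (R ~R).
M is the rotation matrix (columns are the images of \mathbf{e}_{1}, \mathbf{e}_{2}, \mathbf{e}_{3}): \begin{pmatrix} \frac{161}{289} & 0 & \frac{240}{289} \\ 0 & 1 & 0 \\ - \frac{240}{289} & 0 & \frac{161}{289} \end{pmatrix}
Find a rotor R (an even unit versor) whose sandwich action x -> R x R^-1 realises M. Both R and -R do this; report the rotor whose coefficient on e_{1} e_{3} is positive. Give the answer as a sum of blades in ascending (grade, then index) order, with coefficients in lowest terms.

Method: write R = a + b12*e_{1} e_{2} + b13*e_{1} e_{3} + b23*e_{2} e_{3} with a^2 + b12^2 + b13^2 + b23^2 = 1 (so R^-1 = ~R). Expanding the columns R e_j ~R gives tr M = 4a^2 - 1 and, from the antisymmetric part, M21 - M12 = -4a*b12, M13 - M31 = 4a*b13, M32 - M23 = -4a*b23.
Here tr M = \frac{611}{289}, so a^2 = (1 + tr M)/4 = \frac{225}{289} and a = ±\frac{15}{17}. Taking a = \frac{15}{17}: M21 - M12 = 0, M13 - M31 = \frac{480}{289}, M32 - M23 = 0, giving b12 = 0, b13 = \frac{8}{17}, b23 = 0, i.e. R = \frac{15}{17} + \frac{8}{17} e_{1} e_{3}.
Its e_{1} e_{3} coefficient is already positive.
Answer: \frac{15}{17} + \frac{8}{17} e_{1} e_{3}. Uniqueness: Spin(3) -> SO(3) maps R and -R to the same rotation of trace \frac{611}{289}; fixing the sign of the e_{1} e_{3} coefficient removes the ambiguity.


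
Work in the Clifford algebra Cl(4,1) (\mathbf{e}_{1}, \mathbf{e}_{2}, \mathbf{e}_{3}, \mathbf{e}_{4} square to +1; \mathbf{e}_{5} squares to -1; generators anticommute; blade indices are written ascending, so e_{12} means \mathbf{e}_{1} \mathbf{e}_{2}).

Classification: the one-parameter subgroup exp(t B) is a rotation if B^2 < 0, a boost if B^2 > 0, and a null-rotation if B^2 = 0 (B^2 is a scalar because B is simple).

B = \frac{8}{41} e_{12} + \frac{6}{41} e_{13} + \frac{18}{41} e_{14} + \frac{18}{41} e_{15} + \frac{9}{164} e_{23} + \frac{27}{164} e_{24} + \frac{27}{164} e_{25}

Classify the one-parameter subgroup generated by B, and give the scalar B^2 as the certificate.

B^2 term by term: the squares give (\frac{8}{41})^2*(e_{12})^2 + (\frac{6}{41})^2*(e_{13})^2 + (\frac{18}{41})^2*(e_{14})^2 + (\frac{18}{41})^2*(e_{15})^2 + (\frac{9}{164})^2*(e_{23})^2 + (\frac{27}{164})^2*(e_{24})^2 + (\frac{27}{164})^2*(e_{25})^2 = \frac{64}{1681}*(-1) + \frac{36}{1681}*(-1) + \frac{324}{1681}*(-1) + \frac{324}{1681}*(+1) + \frac{81}{26896}*(-1) + \frac{729}{26896}*(-1) + \frac{729}{26896}*(+1) = -\frac{1}{16} (each basis 2-blade squares to minus the product of its generators' squares); cross terms between blades sharing an index anticommute and cancel; the commuting (index-disjoint) pairs give grade-4 terms 2*c*c'*(blade product), which cancel blade by blade — e_{1234}: -\frac{81}{1681} + \frac{81}{1681} = 0; e_{1235}: -\frac{81}{1681} + \frac{81}{1681} = 0; e_{1245}: -\frac{243}{1681} + \frac{243}{1681} = 0 — confirming B is simple. So B^2 = -\frac{1}{16}.
Answer: rotation, certificate B^2 = -\frac{1}{16}. B^2 = -\frac{1}{16} is basis-independent, so its sign is the whole story.


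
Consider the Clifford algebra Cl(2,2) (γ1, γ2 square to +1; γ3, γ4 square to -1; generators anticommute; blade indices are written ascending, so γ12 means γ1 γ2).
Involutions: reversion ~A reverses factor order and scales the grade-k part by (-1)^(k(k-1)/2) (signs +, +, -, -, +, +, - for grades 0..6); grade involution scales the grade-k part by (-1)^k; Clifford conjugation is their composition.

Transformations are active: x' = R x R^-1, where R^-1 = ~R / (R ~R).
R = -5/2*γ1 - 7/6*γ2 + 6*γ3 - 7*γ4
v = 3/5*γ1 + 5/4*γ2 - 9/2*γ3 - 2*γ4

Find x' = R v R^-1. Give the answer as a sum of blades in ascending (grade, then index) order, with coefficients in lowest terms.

~R = -5/2*γ1 - 7/6*γ2 + 6*γ3 - 7*γ4, and R ~R = -1393/18, so R^-1 = ~R / (-1393/18).
R v = 241/24 - 97/40*γ12 + 153/20*γ13 + 46/5*γ14 - 9/4*γ23 + 133/12*γ24 - 87/2*γ34
Answer: 1359/27860*γ1 - 377/398*γ2 + 8199/2786*γ3 + 1519/398*γ4


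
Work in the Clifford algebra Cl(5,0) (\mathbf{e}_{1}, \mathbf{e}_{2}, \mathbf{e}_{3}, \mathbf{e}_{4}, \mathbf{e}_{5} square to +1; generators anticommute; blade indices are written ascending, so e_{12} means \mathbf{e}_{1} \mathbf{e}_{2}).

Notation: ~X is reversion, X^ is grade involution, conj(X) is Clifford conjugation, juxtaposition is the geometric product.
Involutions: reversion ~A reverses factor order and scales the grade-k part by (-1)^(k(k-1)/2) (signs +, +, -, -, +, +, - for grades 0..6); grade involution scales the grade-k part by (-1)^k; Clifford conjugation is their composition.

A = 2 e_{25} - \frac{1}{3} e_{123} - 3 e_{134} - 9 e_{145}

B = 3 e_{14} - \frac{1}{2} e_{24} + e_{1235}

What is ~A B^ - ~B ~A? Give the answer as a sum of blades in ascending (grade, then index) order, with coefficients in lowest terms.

first term: 9 e_{3} - \frac{82}{3} e_{5} - 2 e_{13} + e_{45} - \frac{3}{2} e_{123} + \frac{9}{2} e_{125} + \frac{1}{6} e_{134} + 10 e_{234} - 3 e_{245} + 6 e_{1245}
second term: -9 e_{3} + \frac{82}{3} e_{5} - 2 e_{13} + e_{45} - \frac{3}{2} e_{123} + \frac{9}{2} e_{125} + \frac{1}{6} e_{134} + 10 e_{234} - 3 e_{245} - 6 e_{1245}
Answer: 18 e_{3} - \frac{164}{3} e_{5} + 12 e_{1245}


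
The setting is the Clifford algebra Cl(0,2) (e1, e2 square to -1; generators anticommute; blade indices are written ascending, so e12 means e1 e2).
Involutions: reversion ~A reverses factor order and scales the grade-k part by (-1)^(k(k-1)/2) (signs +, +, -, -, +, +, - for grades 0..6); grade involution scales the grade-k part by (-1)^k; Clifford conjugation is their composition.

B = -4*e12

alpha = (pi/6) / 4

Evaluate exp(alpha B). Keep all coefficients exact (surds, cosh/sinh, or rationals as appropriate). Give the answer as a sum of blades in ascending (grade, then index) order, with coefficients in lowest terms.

B^2 = (-4)^2*(e12)^2 = 16*(-1) = -16 (a basis 2-blade squares to minus the product of its generators' squares).
B^2 = -16 — the negative square puts this in the circular regime; l = 4, alpha*l = pi/6, so exp(alpha B) = cos(pi/6) + (sin(pi/6)/4)*B = sqrt(3)/2 + (1/8)*B.
Answer: sqrt(3)/2 - 1/2*e12


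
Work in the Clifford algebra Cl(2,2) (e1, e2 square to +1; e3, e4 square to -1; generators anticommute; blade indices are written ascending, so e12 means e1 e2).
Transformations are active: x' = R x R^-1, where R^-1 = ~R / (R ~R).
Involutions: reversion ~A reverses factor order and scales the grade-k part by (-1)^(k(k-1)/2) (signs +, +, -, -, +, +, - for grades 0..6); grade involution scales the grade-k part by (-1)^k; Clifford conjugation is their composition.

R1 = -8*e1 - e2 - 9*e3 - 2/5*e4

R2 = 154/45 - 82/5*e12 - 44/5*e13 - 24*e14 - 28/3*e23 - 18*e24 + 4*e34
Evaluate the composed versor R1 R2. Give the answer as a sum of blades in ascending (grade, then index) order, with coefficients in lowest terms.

Distribute over the terms of R1 (each basis-blade product reordered to ascending indices, repeated generators contracted through their squares):
(-8*e1) R2 = -1232/45*e1 + 656/5*e2 + 352/5*e3 + 192*e4 + 224/3*e123 + 144*e124 - 32*e134
(-e2) R2 = -82/5*e1 - 154/45*e2 + 28/3*e3 + 18*e4 - 44/5*e123 - 24*e124 - 4*e234
(-9*e3) R2 = 396/5*e1 + 84*e2 - 154/5*e3 + 36*e4 + 738/5*e123 - 216*e134 - 162*e234
(-2/5*e4) R2 = 48/5*e1 + 36/5*e2 - 8/5*e3 - 308/225*e4 + 164/25*e124 + 88/25*e134 + 56/15*e234
Summing the partial products and collecting blades:
Answer: 2026/45*e1 + 9854/45*e2 + 142/3*e3 + 55042/225*e4 + 3202/15*e123 + 3164/25*e124 - 6112/25*e134 - 2434/15*e234


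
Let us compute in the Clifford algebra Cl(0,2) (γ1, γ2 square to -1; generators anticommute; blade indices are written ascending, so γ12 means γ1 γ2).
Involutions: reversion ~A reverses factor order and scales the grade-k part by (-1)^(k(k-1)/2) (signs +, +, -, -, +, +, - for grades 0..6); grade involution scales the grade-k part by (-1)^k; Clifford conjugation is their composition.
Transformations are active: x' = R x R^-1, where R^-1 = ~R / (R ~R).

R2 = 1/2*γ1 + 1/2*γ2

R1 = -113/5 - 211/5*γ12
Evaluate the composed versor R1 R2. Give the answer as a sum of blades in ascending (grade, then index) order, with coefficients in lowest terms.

Distribute over the terms of R1 (each basis-blade product reordered to ascending indices, repeated generators contracted through their squares):
(-113/5) R2 = -113/10*γ1 - 113/10*γ2
(-211/5*γ12) R2 = 211/10*γ1 - 211/10*γ2
Summing the partial products and collecting blades:
Answer: 49/5*γ1 - 162/5*γ2


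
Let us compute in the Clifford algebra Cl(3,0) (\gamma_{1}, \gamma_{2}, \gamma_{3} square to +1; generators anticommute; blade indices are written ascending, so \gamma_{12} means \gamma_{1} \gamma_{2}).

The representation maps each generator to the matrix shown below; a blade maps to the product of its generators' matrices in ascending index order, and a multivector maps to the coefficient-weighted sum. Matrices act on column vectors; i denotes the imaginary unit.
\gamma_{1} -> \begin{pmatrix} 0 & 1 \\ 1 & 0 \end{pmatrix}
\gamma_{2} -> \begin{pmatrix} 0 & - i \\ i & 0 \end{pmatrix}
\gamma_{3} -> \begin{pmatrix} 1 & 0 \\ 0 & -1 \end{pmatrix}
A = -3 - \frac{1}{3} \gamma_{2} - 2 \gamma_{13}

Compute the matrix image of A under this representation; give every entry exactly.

Bivector images (products of the table entries): rho(\gamma_{13}) = rho(\gamma_{1})rho(\gamma_{3}) = \begin{pmatrix} 0 & -1 \\ 1 & 0 \end{pmatrix}.
M = (-3)*1 + (-\frac{1}{3})*rho(\gamma_{2}) + (-2)*rho(\gamma_{13}), summed entrywise (1 is the identity matrix):
Answer: \begin{pmatrix} -3 & 2 + \frac{i}{3} \\ -2 - \frac{i}{3} & -3 \end{pmatrix}


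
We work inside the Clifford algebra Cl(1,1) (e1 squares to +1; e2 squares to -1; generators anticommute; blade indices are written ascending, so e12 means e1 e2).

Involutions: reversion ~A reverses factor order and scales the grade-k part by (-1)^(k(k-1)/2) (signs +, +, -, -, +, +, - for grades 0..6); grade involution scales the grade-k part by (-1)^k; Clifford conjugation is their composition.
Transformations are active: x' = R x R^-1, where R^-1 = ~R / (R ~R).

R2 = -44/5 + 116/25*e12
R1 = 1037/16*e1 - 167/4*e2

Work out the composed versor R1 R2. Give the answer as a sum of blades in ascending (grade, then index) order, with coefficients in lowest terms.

Distribute over the terms of R1 (each basis-blade product reordered to ascending indices, repeated generators contracted through their squares):
(1037/16*e1) R2 = -11407/20*e1 + 30073/100*e2
(-167/4*e2) R2 = -4843/25*e1 + 1837/5*e2
Summing the partial products and collecting blades:
Answer: -76407/100*e1 + 66813/100*e2


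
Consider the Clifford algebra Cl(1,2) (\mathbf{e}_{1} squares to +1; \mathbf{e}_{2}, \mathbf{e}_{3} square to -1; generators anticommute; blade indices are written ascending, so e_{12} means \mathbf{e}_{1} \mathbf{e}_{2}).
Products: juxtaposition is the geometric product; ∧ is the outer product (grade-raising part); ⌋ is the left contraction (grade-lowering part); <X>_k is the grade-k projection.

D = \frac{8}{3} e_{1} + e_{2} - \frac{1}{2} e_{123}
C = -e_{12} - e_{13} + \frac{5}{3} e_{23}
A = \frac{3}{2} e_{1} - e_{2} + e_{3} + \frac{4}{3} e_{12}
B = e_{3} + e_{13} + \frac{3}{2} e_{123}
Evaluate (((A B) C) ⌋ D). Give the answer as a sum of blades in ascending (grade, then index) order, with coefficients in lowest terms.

step 1: -1 + e_{1} + \frac{7}{2} e_{3} - \frac{3}{2} e_{12} - \frac{1}{12} e_{23} + \frac{7}{3} e_{123}
step 2: \frac{59}{36} - \frac{133}{18} e_{1} + \frac{43}{6} e_{2} - \frac{10}{3} e_{3} + \frac{11}{12} e_{12} + \frac{43}{12} e_{13} - \frac{19}{6} e_{23} - \frac{11}{6} e_{123}
step 3: -\frac{3001}{108} + \frac{301}{108} e_{1} + \frac{247}{72} e_{2} - \frac{11}{24} e_{3} - \frac{5}{3} e_{12} - \frac{43}{12} e_{13} + \frac{133}{36} e_{23} - \frac{59}{72} e_{123}
Answer: -\frac{3001}{108} + \frac{301}{108} e_{1} + \frac{247}{72} e_{2} - \frac{11}{24} e_{3} - \frac{5}{3} e_{12} - \frac{43}{12} e_{13} + \frac{133}{36} e_{23} - \frac{59}{72} e_{123}


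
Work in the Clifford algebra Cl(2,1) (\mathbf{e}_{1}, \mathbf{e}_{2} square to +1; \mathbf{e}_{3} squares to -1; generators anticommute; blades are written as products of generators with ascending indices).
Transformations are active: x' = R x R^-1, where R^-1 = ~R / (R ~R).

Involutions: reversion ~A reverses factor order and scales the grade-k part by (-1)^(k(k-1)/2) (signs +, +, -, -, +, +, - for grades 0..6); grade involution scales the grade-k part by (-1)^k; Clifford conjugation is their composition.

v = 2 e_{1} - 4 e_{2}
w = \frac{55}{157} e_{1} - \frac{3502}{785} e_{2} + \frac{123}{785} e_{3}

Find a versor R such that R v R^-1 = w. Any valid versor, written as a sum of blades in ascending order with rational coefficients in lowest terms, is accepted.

Reasoning: v^2 = w^2 = 20 since conjugation preserves the quadratic form; R = v + w = \frac{369}{157} e_{1} - \frac{6642}{785} e_{2} + \frac{123}{785} e_{3} is then valid when invertible, keeping its own part and reversing (v - w)/2.
Answer: \frac{369}{157} e_{1} - \frac{6642}{785} e_{2} + \frac{123}{785} e_{3}


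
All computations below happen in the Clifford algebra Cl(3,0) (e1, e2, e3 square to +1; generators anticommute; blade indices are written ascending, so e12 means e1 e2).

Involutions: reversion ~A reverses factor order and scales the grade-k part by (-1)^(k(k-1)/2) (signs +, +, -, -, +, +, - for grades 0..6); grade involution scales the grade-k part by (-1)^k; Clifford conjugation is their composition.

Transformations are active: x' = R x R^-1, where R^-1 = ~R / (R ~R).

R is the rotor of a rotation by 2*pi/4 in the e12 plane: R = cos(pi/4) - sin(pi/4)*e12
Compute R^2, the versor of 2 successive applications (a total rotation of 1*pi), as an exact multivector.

Rotor phase runs at HALF the rotation angle; powers of one rotor simply add phase, so after 2 steps in e12 the phase is 2*pi/4 = pi/2 and R^2 = cos(pi/2) - sin(pi/2)*e12.
cos(pi/2) = 0 and sin(pi/2) = 1, so R^2 = -e12. The net rotation is 1*pi; the rotor keeps the half-angle phase exactly.
Answer: -e12


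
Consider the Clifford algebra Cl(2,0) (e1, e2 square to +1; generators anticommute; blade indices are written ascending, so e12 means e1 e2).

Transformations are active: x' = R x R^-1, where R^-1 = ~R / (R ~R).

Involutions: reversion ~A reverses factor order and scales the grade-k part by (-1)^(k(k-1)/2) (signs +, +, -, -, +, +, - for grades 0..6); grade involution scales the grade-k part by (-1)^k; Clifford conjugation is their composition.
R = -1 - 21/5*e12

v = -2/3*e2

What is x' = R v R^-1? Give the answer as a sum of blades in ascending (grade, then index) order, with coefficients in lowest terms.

~R = -1 + 21/5*e12, and R ~R = 466/25, so R^-1 = ~R / (466/25).
R v = 14/5*e1 + 2/3*e2
Answer: -70/233*e1 + 416/699*e2


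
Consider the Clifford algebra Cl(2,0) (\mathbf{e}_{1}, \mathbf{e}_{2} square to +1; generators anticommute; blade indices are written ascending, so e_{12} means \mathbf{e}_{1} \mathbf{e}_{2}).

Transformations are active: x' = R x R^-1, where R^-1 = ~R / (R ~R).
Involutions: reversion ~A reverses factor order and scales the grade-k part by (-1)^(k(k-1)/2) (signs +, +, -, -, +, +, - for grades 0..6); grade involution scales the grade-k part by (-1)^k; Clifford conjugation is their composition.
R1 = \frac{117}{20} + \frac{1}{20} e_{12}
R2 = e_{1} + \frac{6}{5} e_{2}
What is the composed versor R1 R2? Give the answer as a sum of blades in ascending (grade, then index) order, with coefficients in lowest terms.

Distribute over the terms of R1 (each basis-blade product reordered to ascending indices, repeated generators contracted through their squares):
(\frac{117}{20}) R2 = \frac{117}{20} e_{1} + \frac{351}{50} e_{2}
(\frac{1}{20} e_{12}) R2 = \frac{3}{50} e_{1} - \frac{1}{20} e_{2}
Summing the partial products and collecting blades:
Answer: \frac{591}{100} e_{1} + \frac{697}{100} e_{2}


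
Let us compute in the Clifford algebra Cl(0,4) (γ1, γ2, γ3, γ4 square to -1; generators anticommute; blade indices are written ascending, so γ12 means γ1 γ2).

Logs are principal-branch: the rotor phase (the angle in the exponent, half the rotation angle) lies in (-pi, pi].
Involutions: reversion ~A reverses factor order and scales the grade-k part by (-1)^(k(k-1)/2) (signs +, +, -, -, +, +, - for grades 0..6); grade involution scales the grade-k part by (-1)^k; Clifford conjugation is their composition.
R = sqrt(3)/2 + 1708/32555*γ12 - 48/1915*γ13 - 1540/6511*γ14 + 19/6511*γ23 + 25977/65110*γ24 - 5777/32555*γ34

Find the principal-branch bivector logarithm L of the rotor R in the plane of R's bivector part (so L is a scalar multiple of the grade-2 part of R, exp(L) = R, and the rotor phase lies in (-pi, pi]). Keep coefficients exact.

The scalar part of R is sqrt(3)/2, which fixes the principal-branch rotor phase; the unit plane is then the bivector part divided by the sine of that phase, and L is that plane scaled by the phase.
Concretely: cos(phase) = sqrt(3)/2 gives phase = ±pi/6, and since phase/sin(phase) is even the sign is immaterial: L = (phase/sin(phase)) * <R>_2 = (pi/3) * <R>_2.
Answer: 1708*pi/97665*γ12 - 16*pi/1915*γ13 - 1540*pi/19533*γ14 + 19*pi/19533*γ23 + 8659*pi/65110*γ24 - 5777*pi/97665*γ34


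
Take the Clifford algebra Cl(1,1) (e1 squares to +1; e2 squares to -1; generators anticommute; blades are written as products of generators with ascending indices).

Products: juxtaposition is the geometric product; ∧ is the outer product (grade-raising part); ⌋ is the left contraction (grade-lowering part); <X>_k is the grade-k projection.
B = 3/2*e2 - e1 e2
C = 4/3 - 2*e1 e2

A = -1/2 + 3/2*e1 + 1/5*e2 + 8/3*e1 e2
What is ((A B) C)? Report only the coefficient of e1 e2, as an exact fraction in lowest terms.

step 1: -89/30 - 21/5*e1 - 9/4*e2 + 11/4*e1 e2
step 2: -851/90 - 11/10*e1 + 27/5*e2 + 48/5*e1 e2
Answer: 48/5


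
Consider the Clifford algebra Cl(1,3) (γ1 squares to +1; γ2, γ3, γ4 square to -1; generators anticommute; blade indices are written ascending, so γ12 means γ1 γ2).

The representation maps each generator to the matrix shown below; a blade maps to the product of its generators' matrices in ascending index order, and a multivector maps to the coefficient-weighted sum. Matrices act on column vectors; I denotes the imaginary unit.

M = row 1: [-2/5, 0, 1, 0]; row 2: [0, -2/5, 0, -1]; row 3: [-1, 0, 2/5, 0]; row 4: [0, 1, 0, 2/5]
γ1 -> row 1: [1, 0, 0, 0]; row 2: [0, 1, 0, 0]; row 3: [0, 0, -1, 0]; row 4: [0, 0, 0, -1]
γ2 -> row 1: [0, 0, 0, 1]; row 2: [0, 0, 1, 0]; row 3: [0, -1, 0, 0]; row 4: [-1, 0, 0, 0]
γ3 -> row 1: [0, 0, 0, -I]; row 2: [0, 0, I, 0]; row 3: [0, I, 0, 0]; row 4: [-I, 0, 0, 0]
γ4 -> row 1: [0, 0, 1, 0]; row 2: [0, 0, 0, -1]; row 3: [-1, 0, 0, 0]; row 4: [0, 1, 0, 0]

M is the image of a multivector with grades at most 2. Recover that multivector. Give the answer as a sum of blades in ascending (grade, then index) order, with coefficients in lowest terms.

Method: the blade images are trace-orthogonal — tr(rho(e_A) rho(e_B)^-1) = 4 if A = B and 0 otherwise — and rho(e_A)^-1 = (e_A)^2 * rho(e_A) with (e_A)^2 = +1 or -1, so the coefficient of e_A in the preimage is (e_A)^2 * tr(M rho(e_A))/4.
Nonzero projections over blades of grade <= 2: γ1: (γ1)^2 = +1, tr(M rho(γ1)) = -8/5, coefficient -2/5; γ4: (γ4)^2 = -1, tr(M rho(γ4)) = -4, coefficient 1. Every other blade of grade <= 2 projects to 0.
Answer: -2/5*γ1 + γ4


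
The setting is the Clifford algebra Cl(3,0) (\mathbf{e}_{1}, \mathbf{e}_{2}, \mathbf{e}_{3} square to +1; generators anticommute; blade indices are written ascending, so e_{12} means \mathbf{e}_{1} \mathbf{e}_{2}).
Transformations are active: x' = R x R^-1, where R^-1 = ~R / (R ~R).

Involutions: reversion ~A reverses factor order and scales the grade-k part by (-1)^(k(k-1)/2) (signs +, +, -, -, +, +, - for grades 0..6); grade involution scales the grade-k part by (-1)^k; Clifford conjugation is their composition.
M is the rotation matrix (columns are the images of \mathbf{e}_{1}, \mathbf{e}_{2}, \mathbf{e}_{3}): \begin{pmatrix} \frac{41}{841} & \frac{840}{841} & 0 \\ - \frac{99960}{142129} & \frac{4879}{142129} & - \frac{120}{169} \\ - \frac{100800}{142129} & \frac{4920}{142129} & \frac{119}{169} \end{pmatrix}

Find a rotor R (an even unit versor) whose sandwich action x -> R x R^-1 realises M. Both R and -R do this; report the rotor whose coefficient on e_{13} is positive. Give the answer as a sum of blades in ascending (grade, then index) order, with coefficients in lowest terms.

Method: write R = a + b12*e_{12} + b13*e_{13} + b23*e_{23} with a^2 + b12^2 + b13^2 + b23^2 = 1 (so R^-1 = ~R). Expanding the columns R e_j ~R gives tr M = 4a^2 - 1 and, from the antisymmetric part, M21 - M12 = -4a*b12, M13 - M31 = 4a*b13, M32 - M23 = -4a*b23.
Here tr M = \frac{111887}{142129}, so a^2 = (1 + tr M)/4 = \frac{63504}{142129} and a = ±\frac{252}{377}. Taking a = \frac{252}{377}: M21 - M12 = -\frac{241920}{142129}, M13 - M31 = \frac{100800}{142129}, M32 - M23 = \frac{105840}{142129}, giving b12 = \frac{240}{377}, b13 = \frac{100}{377}, b23 = -\frac{105}{377}, i.e. R = \frac{252}{377} + \frac{240}{377} e_{12} + \frac{100}{377} e_{13} - \frac{105}{377} e_{23}.
Its e_{13} coefficient is already positive.
Answer: \frac{252}{377} + \frac{240}{377} e_{12} + \frac{100}{377} e_{13} - \frac{105}{377} e_{23}. Why the constraint matters: R and -R act identically through the sandwich — M has trace \frac{111887}{142129} either way — so only the sign condition on e_{13} picks one of the two preimages.
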